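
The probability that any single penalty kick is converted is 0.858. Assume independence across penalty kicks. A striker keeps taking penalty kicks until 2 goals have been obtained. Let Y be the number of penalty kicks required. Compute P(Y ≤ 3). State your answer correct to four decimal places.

0.9452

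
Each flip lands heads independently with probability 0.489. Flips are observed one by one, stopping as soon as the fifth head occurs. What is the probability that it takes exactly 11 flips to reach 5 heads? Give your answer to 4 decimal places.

0.1045

Y = trial on which the fifth success occurs; negative binomial, r=5, p=0.489.
P(Y=11) = C(10,4) · p^5 · (1−p)^6
= 210 · 0.02796 · 0.017804 = 0.104542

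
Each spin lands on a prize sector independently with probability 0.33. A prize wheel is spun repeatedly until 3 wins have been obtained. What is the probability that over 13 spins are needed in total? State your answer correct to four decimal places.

0.1443

Needing more than 13 spins ⇔ fewer than 3 successes in the first 13. With X ~ Binomial(13, 0.33), P(Y > 13) = P(X ≤ 2).
  k=0: C(13,0)·0.33^0·0.67^13 = 0.005482
  k=1: C(13,1)·0.33^1·0.67^12 = 0.035104
  k=2: C(13,2)·0.33^2·0.67^11 = 0.103740
P(X ≤ 2) = 0.144326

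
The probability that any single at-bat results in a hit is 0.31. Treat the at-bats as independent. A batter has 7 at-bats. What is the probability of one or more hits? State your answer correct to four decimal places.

0.9255

P(at least one) = 1 − P(none) = 1 − (1 − 0.31)^7
= 1 − 0.074464 = 0.925536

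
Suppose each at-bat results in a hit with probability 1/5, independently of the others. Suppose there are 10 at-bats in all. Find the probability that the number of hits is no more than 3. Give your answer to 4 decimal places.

0.8791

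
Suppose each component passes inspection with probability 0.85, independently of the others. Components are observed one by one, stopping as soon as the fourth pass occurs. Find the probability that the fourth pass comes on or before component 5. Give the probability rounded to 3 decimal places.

Finishing within 5 components ⇔ at least 4 successes in the first 5. With X ~ Binomial(5, 0.85), P(Y ≤ 5) = 1 − P(X ≤ 3).
  k=0: C(5,0)·0.85^0·0.15^5 = 0.00008
  k=1: C(5,1)·0.85^1·0.15^4 = 0.00215
  k=2: C(5,2)·0.85^2·0.15^3 = 0.02438
  k=3: C(5,3)·0.85^3·0.15^2 = 0.13818
1 − 0.16479 = 0.83521

0.835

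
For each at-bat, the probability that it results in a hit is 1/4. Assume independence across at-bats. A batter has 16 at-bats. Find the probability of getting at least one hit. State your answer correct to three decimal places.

0.990

P(at least one) = 1 − P(none) = 1 − (1 − 0.25)^16
= 1 − 0.01002 = 0.98998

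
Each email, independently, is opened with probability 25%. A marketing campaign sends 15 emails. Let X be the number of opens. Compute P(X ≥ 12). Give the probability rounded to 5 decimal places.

0.00001

X ~ Binomial(15, 0.25); P(X ≥ 12) = Σ C(15,k) p^k (1−p)^(15−k) over k:
  k=12: C(15,12)·0.25^12·0.75^3 = 0.0000114
  k=13: C(15,13)·0.25^13·0.75^2 = 0.0000009
  k=14: C(15,14)·0.25^14·0.75^1 = 0.0000000
  k=15: C(15,15)·0.25^15·0.75^0 = 0.0000000
Total = 0.0000124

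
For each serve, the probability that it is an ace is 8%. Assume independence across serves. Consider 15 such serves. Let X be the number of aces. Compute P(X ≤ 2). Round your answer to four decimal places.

X ~ Binomial(15, 0.08); P(X ≤ 2) = Σ C(15,k) p^k (1−p)^(15−k) over k:
  k=0: C(15,0)·0.08^0·0.92^15 = 0.286297
  k=1: C(15,1)·0.08^1·0.92^14 = 0.373431
  k=2: C(15,2)·0.08^2·0.92^13 = 0.227306
Total = 0.887035

0.8870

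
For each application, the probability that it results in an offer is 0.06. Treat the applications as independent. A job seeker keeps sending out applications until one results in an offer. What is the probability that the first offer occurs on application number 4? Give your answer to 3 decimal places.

0.050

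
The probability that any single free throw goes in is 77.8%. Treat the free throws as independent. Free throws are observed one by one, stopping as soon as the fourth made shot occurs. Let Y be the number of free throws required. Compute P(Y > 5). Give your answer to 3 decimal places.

0.308

Needing more than 5 free throws ⇔ fewer than 4 successes in the first 5. With X ~ Binomial(5, 0.778), P(Y > 5) = P(X ≤ 3).
  k=0: C(5,0)·0.778^0·0.222^5 = 0.00054
  k=1: C(5,1)·0.778^1·0.222^4 = 0.00945
  k=2: C(5,2)·0.778^2·0.222^3 = 0.06622
  k=3: C(5,3)·0.778^3·0.222^2 = 0.23208
P(X ≤ 3) = 0.30830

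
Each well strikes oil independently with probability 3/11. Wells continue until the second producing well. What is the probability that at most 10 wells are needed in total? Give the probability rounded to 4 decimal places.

Finishing within 10 wells ⇔ at least 2 successes in the first 10. With X ~ Binomial(10, 0.272727), P(Y ≤ 10) = 1 − P(X ≤ 1).
  k=0: C(10,0)·0.272727^0·0.727273^10 = 0.041397
  k=1: C(10,1)·0.272727^1·0.727273^9 = 0.155240
1 − 0.196638 = 0.803362

0.8034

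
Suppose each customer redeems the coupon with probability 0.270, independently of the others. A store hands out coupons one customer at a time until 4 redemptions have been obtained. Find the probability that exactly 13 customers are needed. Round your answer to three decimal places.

Y = trial on which the fourth success occurs; negative binomial, r=4, p=0.27.
P(Y=13) = C(12,3) · p^4 · (1−p)^9
= 220 · 0.0053144 · 0.058872 = 0.06883

0.069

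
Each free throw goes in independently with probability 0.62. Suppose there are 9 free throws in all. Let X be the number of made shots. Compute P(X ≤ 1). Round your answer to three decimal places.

0.003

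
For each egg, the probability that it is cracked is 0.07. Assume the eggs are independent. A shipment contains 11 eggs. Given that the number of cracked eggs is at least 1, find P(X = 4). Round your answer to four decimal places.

0.0087

X ~ Binomial(11, 0.07). Want P(X=4 | X≥1) = P(X=4) / P(X≥1).
P(X=4) = C(11,4)·0.07^4·0.93^7 = 0.004767
P(X≥1) = 1 − 0.450104 = 0.549896
Ratio = 0.004767 / 0.549896 = 0.008670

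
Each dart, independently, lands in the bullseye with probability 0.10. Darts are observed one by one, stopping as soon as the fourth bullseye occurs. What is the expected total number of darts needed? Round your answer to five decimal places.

Y = total darts until the fourth success; negative binomial with r=4, p=0.10.
E[Y] = r / p = 4 / 0.10 = 40.0000000

40.00000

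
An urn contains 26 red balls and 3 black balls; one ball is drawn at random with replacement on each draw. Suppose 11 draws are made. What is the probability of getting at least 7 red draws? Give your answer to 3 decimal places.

X ~ Binomial(11, 0.896552); P(X ≥ 7) = Σ C(11,k) p^k (1−p)^(11−k) over k:
  k=7: C(11,7)·0.896552^7·0.103448^4 = 0.01760
  k=8: C(11,8)·0.896552^8·0.103448^3 = 0.07625
  k=9: C(11,9)·0.896552^9·0.103448^2 = 0.22029
  k=10: C(11,10)·0.896552^10·0.103448^1 = 0.38183
  k=11: C(11,11)·0.896552^11·0.103448^0 = 0.30084
Total = 0.99680

0.997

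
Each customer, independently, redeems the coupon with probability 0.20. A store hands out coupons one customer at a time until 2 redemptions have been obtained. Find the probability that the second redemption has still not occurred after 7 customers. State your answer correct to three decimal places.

Needing more than 7 customers ⇔ fewer than 2 successes in the first 7. With X ~ Binomial(7, 0.20), P(Y > 7) = P(X ≤ 1).
  k=0: C(7,0)·0.20^0·0.80^7 = 0.20972
  k=1: C(7,1)·0.20^1·0.80^6 = 0.36700
P(X ≤ 1) = 0.57672

0.577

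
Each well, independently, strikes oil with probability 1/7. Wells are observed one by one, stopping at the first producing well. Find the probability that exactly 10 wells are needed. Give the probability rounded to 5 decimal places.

0.03568

Geometric (trials to first success), p = 0.142857.
P(Y = 10) = (1−p)^9 · p = 0.24973 · 0.142857 = 0.0356764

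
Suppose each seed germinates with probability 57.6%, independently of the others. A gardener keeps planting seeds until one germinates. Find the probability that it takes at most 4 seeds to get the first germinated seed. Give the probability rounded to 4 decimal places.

0.9677

Y = number of seeds to the first success; geometric, p = 0.576.
P(Y ≤ 4) = 1 − (1−p)^4 = 1 − 0.032319 = 0.967681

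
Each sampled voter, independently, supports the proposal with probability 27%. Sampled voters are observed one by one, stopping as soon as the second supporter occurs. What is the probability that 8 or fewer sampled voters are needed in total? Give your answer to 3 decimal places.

0.681

Finishing within 8 sampled voters ⇔ at least 2 successes in the first 8. With X ~ Binomial(8, 0.27), P(Y ≤ 8) = 1 − P(X ≤ 1).
  k=0: C(8,0)·0.27^0·0.73^8 = 0.08065
  k=1: C(8,1)·0.27^1·0.73^7 = 0.23862
1 − 0.31927 = 0.68073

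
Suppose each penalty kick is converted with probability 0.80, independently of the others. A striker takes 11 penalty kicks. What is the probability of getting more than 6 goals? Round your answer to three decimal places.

0.950

X ~ Binomial(11, 0.80); P(X ≥ 7) = Σ C(11,k) p^k (1−p)^(11−k) over k:
  k=7: C(11,7)·0.80^7·0.20^4 = 0.11073
  k=8: C(11,8)·0.80^8·0.20^3 = 0.22146
  k=9: C(11,9)·0.80^9·0.20^2 = 0.29528
  k=10: C(11,10)·0.80^10·0.20^1 = 0.23622
  k=11: C(11,11)·0.80^11·0.20^0 = 0.08590
Total = 0.94959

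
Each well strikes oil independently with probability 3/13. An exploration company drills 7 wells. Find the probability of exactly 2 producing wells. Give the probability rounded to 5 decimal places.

0.30120

X ~ Binomial(n=7, p=0.230769).
P(X=2) = C(7,2) · p^2 · (1−p)^5
= 21 · 0.053254 · 0.26933 = 0.3012023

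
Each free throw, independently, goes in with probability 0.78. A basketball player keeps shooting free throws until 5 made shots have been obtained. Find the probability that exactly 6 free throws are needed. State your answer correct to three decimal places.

0.318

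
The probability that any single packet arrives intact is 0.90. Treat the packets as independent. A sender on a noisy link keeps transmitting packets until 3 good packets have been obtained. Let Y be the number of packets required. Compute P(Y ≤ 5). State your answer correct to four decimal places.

Finishing within 5 packets ⇔ at least 3 successes in the first 5. With X ~ Binomial(5, 0.90), P(Y ≤ 5) = 1 − P(X ≤ 2).
  k=0: C(5,0)·0.90^0·0.10^5 = 0.000010
  k=1: C(5,1)·0.90^1·0.10^4 = 0.000450
  k=2: C(5,2)·0.90^2·0.10^3 = 0.008100
1 − 0.008560 = 0.991440

0.9914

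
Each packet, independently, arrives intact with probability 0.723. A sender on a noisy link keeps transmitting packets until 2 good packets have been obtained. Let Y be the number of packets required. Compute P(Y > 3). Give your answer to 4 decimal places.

Needing more than 3 packets ⇔ fewer than 2 successes in the first 3. With X ~ Binomial(3, 0.723), P(Y > 3) = P(X ≤ 1).
  k=0: C(3,0)·0.723^0·0.277^3 = 0.021254
  k=1: C(3,1)·0.723^1·0.277^2 = 0.166425
P(X ≤ 1) = 0.187679

0.1877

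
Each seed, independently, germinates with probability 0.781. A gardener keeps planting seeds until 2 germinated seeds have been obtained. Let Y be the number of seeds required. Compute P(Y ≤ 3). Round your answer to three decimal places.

Finishing within 3 seeds ⇔ at least 2 successes in the first 3. With X ~ Binomial(3, 0.781), P(Y ≤ 3) = 1 − P(X ≤ 1).
  k=0: C(3,0)·0.781^0·0.219^3 = 0.01050
  k=1: C(3,1)·0.781^1·0.219^2 = 0.11237
1 − 0.12288 = 0.87712

0.877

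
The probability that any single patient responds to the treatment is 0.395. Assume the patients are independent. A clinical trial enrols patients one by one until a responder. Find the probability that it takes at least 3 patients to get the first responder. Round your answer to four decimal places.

Y = number of patients to the first success; geometric, p = 0.395.
P(Y > 2) = P(first 2 all fail) = (1−p)^2 = 0.366025

0.3660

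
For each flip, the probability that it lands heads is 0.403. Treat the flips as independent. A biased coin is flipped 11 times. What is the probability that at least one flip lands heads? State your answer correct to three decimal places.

0.997

P(at least one) = 1 − P(none) = 1 − (1 − 0.403)^11
= 1 − 0.00343 = 0.99657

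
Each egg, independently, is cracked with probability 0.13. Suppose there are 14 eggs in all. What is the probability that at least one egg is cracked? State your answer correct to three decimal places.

P(at least one) = 1 − P(none) = 1 − (1 − 0.13)^14
= 1 − 0.14232 = 0.85768

0.858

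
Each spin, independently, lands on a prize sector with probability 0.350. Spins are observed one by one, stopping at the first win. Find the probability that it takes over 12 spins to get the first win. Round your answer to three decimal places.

Y = number of spins to the first success; geometric, p = 0.35.
P(Y > 12) = P(first 12 all fail) = (1−p)^12 = 0.00569

0.006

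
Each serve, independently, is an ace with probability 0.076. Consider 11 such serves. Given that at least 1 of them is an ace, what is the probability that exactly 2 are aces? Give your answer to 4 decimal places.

X ~ Binomial(11, 0.076). Want P(X=2 | X≥1) = P(X=2) / P(X≥1).
P(X=2) = C(11,2)·0.076^2·0.924^9 = 0.155969
P(X≥1) = 1 − 0.419171 = 0.580829
Ratio = 0.155969 / 0.580829 = 0.268528

0.2685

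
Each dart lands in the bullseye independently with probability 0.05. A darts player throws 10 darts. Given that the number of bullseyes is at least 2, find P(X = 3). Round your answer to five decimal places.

X ~ Binomial(10, 0.05). Want P(X=3 | X≥2) = P(X=3) / P(X≥2).
P(X=3) = C(10,3)·0.05^3·0.95^7 = 0.0104751
P(X≥2) = 1 − 0.5987369 − 0.3151247 = 0.0861384
Ratio = 0.0104751 / 0.0861384 = 0.1216074

0.12161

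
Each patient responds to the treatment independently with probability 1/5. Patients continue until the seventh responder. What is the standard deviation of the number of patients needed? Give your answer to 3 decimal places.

11.832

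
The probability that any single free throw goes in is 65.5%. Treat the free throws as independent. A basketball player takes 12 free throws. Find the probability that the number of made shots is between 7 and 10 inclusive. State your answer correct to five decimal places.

0.75245

X ~ Binomial(12, 0.655); P(7 ≤ X ≤ 10) = Σ C(12,k) p^k (1−p)^(12−k) over k:
  k=7: C(12,7)·0.655^7·0.345^5 = 0.2002211
  k=8: C(12,8)·0.655^8·0.345^4 = 0.2375811
  k=9: C(12,9)·0.655^9·0.345^3 = 0.2004711
  k=10: C(12,10)·0.655^10·0.345^2 = 0.1141813
Total = 0.7524546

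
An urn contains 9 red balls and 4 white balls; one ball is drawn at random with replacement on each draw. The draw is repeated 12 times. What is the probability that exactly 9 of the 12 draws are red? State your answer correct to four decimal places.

0.2341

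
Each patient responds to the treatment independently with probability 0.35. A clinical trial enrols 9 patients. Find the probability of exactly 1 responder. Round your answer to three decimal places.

X ~ Binomial(n=9, p=0.35).
P(X=1) = C(9,1) · p^1 · (1−p)^8
= 9 · 0.35 · 0.031864 = 0.10037

0.100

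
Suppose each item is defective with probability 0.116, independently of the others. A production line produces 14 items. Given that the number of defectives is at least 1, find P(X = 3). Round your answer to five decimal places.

X ~ Binomial(14, 0.116). Want P(X=3 | X≥1) = P(X=3) / P(X≥1).
P(X=3) = C(14,3)·0.116^3·0.884^11 = 0.1463694
P(X≥1) = 1 − 0.1779638 = 0.8220362
Ratio = 0.1463694 / 0.8220362 = 0.1780571

0.17806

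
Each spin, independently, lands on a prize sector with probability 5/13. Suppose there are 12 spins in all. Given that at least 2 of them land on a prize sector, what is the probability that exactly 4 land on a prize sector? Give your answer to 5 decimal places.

0.22851

X ~ Binomial(12, 0.384615). Want P(X=4 | X≥2) = P(X=4) / P(X≥2).
P(X=4) = C(12,4)·0.384615^4·0.615385^8 = 0.2227845
P(X≥2) = 1 − 0.0029496 − 0.0221218 = 0.9749286
Ratio = 0.2227845 / 0.9749286 = 0.2285136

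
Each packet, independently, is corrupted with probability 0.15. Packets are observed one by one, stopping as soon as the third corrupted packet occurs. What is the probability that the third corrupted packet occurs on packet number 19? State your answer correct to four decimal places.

Y = trial on which the third success occurs; negative binomial, r=3, p=0.15.
P(Y=19) = C(18,2) · p^3 · (1−p)^16
= 153 · 0.003375 · 0.074251 = 0.038341

0.0383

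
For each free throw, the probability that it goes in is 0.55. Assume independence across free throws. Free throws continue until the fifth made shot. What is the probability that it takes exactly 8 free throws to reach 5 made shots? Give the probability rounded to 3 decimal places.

0.161

Y = trial on which the fifth success occurs; negative binomial, r=5, p=0.55.
P(Y=8) = C(7,4) · p^5 · (1−p)^3
= 35 · 0.050328 · 0.091125 = 0.16052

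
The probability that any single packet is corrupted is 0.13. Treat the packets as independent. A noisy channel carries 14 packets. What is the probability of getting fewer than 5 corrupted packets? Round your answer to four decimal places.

0.9731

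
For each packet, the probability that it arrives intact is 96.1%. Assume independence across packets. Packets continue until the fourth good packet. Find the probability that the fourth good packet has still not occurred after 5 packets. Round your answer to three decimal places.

0.014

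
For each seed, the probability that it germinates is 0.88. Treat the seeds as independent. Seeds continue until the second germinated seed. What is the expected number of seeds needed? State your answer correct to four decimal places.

2.2727

Y = total seeds until the second success; negative binomial with r=2, p=0.88.
E[Y] = r / p = 2 / 0.88 = 2.272727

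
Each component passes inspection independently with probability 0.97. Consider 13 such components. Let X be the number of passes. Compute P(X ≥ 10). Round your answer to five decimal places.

X ~ Binomial(13, 0.97); P(X ≥ 10) = Σ C(13,k) p^k (1−p)^(13−k) over k:
  k=10: C(13,10)·0.97^10·0.03^3 = 0.0056944
  k=11: C(13,11)·0.97^11·0.03^2 = 0.0502142
  k=12: C(13,12)·0.97^12·0.03^1 = 0.2705985
  k=13: C(13,13)·0.97^13·0.03^0 = 0.6730271
Total = 0.9995342

0.99953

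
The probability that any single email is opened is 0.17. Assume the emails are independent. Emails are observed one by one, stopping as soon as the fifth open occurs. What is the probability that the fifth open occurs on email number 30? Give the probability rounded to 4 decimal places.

0.0320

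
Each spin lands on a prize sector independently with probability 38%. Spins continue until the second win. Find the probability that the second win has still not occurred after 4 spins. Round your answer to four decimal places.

Needing more than 4 spins ⇔ fewer than 2 successes in the first 4. With X ~ Binomial(4, 0.38), P(Y > 4) = P(X ≤ 1).
  k=0: C(4,0)·0.38^0·0.62^4 = 0.147763
  k=1: C(4,1)·0.38^1·0.62^3 = 0.362259
P(X ≤ 1) = 0.510022

0.5100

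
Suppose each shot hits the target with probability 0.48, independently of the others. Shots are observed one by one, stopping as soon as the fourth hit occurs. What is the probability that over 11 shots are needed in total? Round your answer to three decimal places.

Needing more than 11 shots ⇔ fewer than 4 successes in the first 11. With X ~ Binomial(11, 0.48), P(Y > 11) = P(X ≤ 3).
  k=0: C(11,0)·0.48^0·0.52^11 = 0.00075
  k=1: C(11,1)·0.48^1·0.52^10 = 0.00763
  k=2: C(11,2)·0.48^2·0.52^9 = 0.03523
  k=3: C(11,3)·0.48^3·0.52^8 = 0.09755
P(X ≤ 3) = 0.14116

0.141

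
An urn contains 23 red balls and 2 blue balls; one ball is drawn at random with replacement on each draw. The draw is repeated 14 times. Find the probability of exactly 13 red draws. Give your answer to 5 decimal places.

X ~ Binomial(n=14, p=0.92).
P(X=13) = C(14,13) · p^13 · (1−p)^1
= 14 · 0.33825 · 0.08 = 0.3788434

0.37884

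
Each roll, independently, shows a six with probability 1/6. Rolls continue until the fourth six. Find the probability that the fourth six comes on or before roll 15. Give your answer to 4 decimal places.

Finishing within 15 rolls ⇔ at least 4 successes in the first 15. With X ~ Binomial(15, 0.166667), P(Y ≤ 15) = 1 − P(X ≤ 3).
  k=0: C(15,0)·0.166667^0·0.833333^15 = 0.064905
  k=1: C(15,1)·0.166667^1·0.833333^14 = 0.194716
  k=2: C(15,2)·0.166667^2·0.833333^13 = 0.272603
  k=3: C(15,3)·0.166667^3·0.833333^12 = 0.236256
1 − 0.768481 = 0.231519

0.2315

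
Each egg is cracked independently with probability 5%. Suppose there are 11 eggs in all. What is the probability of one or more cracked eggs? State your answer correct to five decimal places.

0.43120

P(at least one) = 1 − P(none) = 1 − (1 − 0.05)^11
= 1 − 0.5688001 = 0.4311999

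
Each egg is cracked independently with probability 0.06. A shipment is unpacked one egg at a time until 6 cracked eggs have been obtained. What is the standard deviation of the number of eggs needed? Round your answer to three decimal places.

39.581

Y = total eggs until the sixth success; negative binomial with r=6, p=0.06.
SD(Y) = √[r(1−p)/p²] = √(1566.66667) = 39.58114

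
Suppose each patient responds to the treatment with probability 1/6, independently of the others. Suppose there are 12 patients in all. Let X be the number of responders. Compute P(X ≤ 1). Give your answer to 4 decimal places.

0.3813

X ~ Binomial(12, 0.166667); P(X ≤ 1) = Σ C(12,k) p^k (1−p)^(12−k) over k:
  k=0: C(12,0)·0.166667^0·0.833333^12 = 0.112157
  k=1: C(12,1)·0.166667^1·0.833333^11 = 0.269176
Total = 0.381333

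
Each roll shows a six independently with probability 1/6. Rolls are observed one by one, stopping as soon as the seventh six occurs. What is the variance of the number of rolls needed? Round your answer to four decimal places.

Y = total rolls until the seventh success; negative binomial with r=7, p=0.166667.
Var(Y) = r(1−p)/p² = 7·0.833333 / 0.166667² = 210.000000

210.0000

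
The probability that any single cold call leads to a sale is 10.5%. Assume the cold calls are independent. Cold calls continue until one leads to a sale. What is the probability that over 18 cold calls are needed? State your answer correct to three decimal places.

Y = number of cold calls to the first success; geometric, p = 0.105.
P(Y > 18) = P(first 18 all fail) = (1−p)^18 = 0.13577

0.136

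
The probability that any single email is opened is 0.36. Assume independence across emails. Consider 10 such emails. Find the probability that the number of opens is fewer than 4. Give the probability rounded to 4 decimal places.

0.4868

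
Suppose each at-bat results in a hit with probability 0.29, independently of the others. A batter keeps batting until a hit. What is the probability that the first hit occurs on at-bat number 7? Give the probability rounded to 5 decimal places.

Geometric (trials to first success), p = 0.29.
P(Y = 7) = (1−p)^6 · p = 0.1281 · 0.29 = 0.0371491

0.03715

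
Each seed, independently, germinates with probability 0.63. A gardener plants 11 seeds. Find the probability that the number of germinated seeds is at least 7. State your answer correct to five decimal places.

0.61502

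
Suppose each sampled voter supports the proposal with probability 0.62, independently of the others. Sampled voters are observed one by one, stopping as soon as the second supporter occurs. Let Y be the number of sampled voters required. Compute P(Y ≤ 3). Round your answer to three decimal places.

0.677

Finishing within 3 sampled voters ⇔ at least 2 successes in the first 3. With X ~ Binomial(3, 0.62), P(Y ≤ 3) = 1 − P(X ≤ 1).
  k=0: C(3,0)·0.62^0·0.38^3 = 0.05487
  k=1: C(3,1)·0.62^1·0.38^2 = 0.26858
1 − 0.32346 = 0.67654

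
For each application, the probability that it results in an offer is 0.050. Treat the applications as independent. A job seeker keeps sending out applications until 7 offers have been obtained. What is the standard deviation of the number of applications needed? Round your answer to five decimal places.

Y = total applications until the seventh success; negative binomial with r=7, p=0.05.
SD(Y) = √[r(1−p)/p²] = √(2660.0000000) = 51.5751878

51.57519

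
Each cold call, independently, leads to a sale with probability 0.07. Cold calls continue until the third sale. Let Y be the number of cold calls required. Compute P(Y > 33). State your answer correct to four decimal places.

0.5905

Needing more than 33 cold calls ⇔ fewer than 3 successes in the first 33. With X ~ Binomial(33, 0.07), P(Y > 33) = P(X ≤ 2).
  k=0: C(33,0)·0.07^0·0.93^33 = 0.091188
  k=1: C(33,1)·0.07^1·0.93^32 = 0.226499
  k=2: C(33,2)·0.07^2·0.93^31 = 0.272773
P(X ≤ 2) = 0.590460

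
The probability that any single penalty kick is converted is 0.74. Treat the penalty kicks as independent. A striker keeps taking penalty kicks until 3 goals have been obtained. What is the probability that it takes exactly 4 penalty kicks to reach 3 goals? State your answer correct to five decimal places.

Y = trial on which the third success occurs; negative binomial, r=3, p=0.74.
P(Y=4) = C(3,2) · p^3 · (1−p)^1
= 3 · 0.40522 · 0.26 = 0.3160747

0.31607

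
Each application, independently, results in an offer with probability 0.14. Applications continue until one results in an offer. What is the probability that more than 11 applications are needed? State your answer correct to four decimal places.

Y = number of applications to the first success; geometric, p = 0.14.
P(Y > 11) = P(first 11 all fail) = (1−p)^11 = 0.190319

0.1903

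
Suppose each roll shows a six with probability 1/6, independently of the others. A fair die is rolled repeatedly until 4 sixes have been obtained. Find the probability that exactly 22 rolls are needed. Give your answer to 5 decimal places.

0.03855

Y = trial on which the fourth success occurs; negative binomial, r=4, p=0.166667.
P(Y=22) = C(21,3) · p^4 · (1−p)^18
= 1330 · 0.0007716 · 0.037561 = 0.0385464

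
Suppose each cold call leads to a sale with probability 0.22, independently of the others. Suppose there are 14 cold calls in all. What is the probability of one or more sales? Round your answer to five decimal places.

0.96915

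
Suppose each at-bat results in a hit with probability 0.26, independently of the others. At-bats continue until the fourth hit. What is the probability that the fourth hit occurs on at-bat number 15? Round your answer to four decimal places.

Y = trial on which the fourth success occurs; negative binomial, r=4, p=0.26.
P(Y=15) = C(14,3) · p^4 · (1−p)^11
= 364 · 0.0045698 · 0.036438 = 0.060610

0.0606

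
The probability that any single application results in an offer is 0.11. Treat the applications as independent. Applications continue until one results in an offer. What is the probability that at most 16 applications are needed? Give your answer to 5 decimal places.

0.84503

Y = number of applications to the first success; geometric, p = 0.11.
P(Y ≤ 16) = 1 − (1−p)^16 = 1 − 0.1549673 = 0.8450327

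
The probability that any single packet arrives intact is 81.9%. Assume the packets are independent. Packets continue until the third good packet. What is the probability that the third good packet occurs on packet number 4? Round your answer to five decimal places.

0.29830

Y = trial on which the third success occurs; negative binomial, r=3, p=0.819.
P(Y=4) = C(3,2) · p^3 · (1−p)^1
= 3 · 0.54935 · 0.181 = 0.2982988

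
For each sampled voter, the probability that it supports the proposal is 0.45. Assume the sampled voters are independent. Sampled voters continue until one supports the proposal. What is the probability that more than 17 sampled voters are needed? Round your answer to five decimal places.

Y = number of sampled voters to the first success; geometric, p = 0.45.
P(Y > 17) = P(first 17 all fail) = (1−p)^17 = 0.0000386

0.00004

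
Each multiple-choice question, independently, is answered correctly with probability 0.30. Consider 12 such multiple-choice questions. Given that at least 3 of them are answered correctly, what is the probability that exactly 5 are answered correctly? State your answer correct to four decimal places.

X ~ Binomial(12, 0.30). Want P(X=5 | X≥3) = P(X=5) / P(X≥3).
P(X=5) = C(12,5)·0.30^5·0.70^7 = 0.158496
P(X≥3) = 1 − 0.013841 − 0.071184 − 0.167790 = 0.747185
Ratio = 0.158496 / 0.747185 = 0.212124

0.2121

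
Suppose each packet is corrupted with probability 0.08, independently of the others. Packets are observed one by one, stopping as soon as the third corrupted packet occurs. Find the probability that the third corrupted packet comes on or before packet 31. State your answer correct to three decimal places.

0.456

Finishing within 31 packets ⇔ at least 3 successes in the first 31. With X ~ Binomial(31, 0.08), P(Y ≤ 31) = 1 − P(X ≤ 2).
  k=0: C(31,0)·0.08^0·0.92^31 = 0.07541
  k=1: C(31,1)·0.08^1·0.92^30 = 0.20328
  k=2: C(31,2)·0.08^2·0.92^29 = 0.26514
1 − 0.54383 = 0.45617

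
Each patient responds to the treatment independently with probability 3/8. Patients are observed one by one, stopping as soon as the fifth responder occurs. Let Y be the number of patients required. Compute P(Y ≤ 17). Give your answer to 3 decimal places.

0.825

Finishing within 17 patients ⇔ at least 5 successes in the first 17. With X ~ Binomial(17, 0.375), P(Y ≤ 17) = 1 − P(X ≤ 4).
  k=0: C(17,0)·0.375^0·0.625^17 = 0.00034
  k=1: C(17,1)·0.375^1·0.625^16 = 0.00346
  k=2: C(17,2)·0.375^2·0.625^15 = 0.01659
  k=3: C(17,3)·0.375^3·0.625^14 = 0.04976
  k=4: C(17,4)·0.375^4·0.625^13 = 0.10451
1 − 0.17465 = 0.82535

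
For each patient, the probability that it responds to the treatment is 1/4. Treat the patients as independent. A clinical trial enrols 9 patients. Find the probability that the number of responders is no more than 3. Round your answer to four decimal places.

X ~ Binomial(9, 0.25); P(X ≤ 3) = Σ C(9,k) p^k (1−p)^(9−k) over k:
  k=0: C(9,0)·0.25^0·0.75^9 = 0.075085
  k=1: C(9,1)·0.25^1·0.75^8 = 0.225254
  k=2: C(9,2)·0.25^2·0.75^7 = 0.300339
  k=3: C(9,3)·0.25^3·0.75^6 = 0.233597
Total = 0.834274

0.8343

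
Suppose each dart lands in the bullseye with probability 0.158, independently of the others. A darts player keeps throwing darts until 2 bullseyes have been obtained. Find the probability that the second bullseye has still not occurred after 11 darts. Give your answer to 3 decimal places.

Needing more than 11 darts ⇔ fewer than 2 successes in the first 11. With X ~ Binomial(11, 0.158), P(Y > 11) = P(X ≤ 1).
  k=0: C(11,0)·0.158^0·0.842^11 = 0.15081
  k=1: C(11,1)·0.158^1·0.842^10 = 0.31129
P(X ≤ 1) = 0.46210

0.462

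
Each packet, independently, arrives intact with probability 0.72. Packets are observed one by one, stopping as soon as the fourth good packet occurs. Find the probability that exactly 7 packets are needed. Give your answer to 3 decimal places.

0.118

Y = trial on which the fourth success occurs; negative binomial, r=4, p=0.72.
P(Y=7) = C(6,3) · p^4 · (1−p)^3
= 20 · 0.26874 · 0.021952 = 0.11799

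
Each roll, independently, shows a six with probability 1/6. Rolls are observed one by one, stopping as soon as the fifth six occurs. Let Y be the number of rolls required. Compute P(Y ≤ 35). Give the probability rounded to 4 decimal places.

0.7157

Finishing within 35 rolls ⇔ at least 5 successes in the first 35. With X ~ Binomial(35, 0.166667), P(Y ≤ 35) = 1 − P(X ≤ 4).
  k=0: C(35,0)·0.166667^0·0.833333^35 = 0.001693
  k=1: C(35,1)·0.166667^1·0.833333^34 = 0.011851
  k=2: C(35,2)·0.166667^2·0.833333^33 = 0.040293
  k=3: C(35,3)·0.166667^3·0.833333^32 = 0.088645
  k=4: C(35,4)·0.166667^4·0.833333^31 = 0.141833
1 − 0.284315 = 0.715685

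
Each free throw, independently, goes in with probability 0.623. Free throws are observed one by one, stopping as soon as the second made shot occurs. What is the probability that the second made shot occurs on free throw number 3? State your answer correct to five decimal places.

0.29265

Y = trial on which the second success occurs; negative binomial, r=2, p=0.623.
P(Y=3) = C(2,1) · p^2 · (1−p)^1
= 2 · 0.38813 · 0.377 = 0.2926493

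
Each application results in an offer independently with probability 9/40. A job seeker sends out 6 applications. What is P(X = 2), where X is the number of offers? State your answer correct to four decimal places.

X ~ Binomial(n=6, p=0.225).
P(X=2) = C(6,2) · p^2 · (1−p)^4
= 15 · 0.050625 · 0.36075 = 0.273945

0.2739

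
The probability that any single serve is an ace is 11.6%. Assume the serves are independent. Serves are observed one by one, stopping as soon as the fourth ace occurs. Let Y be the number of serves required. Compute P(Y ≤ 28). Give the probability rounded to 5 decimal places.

0.41138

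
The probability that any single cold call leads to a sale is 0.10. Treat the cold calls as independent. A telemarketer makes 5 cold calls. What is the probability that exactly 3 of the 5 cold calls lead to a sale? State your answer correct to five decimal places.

X ~ Binomial(n=5, p=0.10).
P(X=3) = C(5,3) · p^3 · (1−p)^2
= 10 · 0.001 · 0.81 = 0.0081000

0.00810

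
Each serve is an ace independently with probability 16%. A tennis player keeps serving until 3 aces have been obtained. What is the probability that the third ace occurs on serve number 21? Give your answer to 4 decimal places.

Y = trial on which the third success occurs; negative binomial, r=3, p=0.16.
P(Y=21) = C(20,2) · p^3 · (1−p)^18
= 190 · 0.004096 · 0.043354 = 0.033740

0.0337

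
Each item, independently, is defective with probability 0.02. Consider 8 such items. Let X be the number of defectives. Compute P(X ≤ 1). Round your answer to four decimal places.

0.9897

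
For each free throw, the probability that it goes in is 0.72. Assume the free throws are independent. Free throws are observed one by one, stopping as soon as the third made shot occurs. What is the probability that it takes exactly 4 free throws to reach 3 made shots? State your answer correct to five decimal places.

0.31353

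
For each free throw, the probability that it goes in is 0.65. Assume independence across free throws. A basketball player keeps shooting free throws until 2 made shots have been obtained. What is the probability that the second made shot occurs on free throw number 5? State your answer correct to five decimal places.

0.07246

Y = trial on which the second success occurs; negative binomial, r=2, p=0.65.
P(Y=5) = C(4,1) · p^2 · (1−p)^3
= 4 · 0.4225 · 0.042875 = 0.0724588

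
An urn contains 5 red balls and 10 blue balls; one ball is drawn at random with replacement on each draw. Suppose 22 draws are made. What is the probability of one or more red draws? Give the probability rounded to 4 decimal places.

0.9999

P(at least one) = 1 − P(none) = 1 − (1 − 0.333333)^22
= 1 − 0.000134 = 0.999866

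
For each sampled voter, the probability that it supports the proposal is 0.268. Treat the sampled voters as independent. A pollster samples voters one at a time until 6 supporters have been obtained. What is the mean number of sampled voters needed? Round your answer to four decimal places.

22.3881

Y = total sampled voters until the sixth success; negative binomial with r=6, p=0.268.
E[Y] = r / p = 6 / 0.268 = 22.388060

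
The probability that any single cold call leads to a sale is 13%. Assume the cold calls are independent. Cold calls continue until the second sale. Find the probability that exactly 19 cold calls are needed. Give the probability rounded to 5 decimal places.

0.02851

Y = trial on which the second success occurs; negative binomial, r=2, p=0.13.
P(Y=19) = C(18,1) · p^2 · (1−p)^17
= 18 · 0.0169 · 0.093719 = 0.0285093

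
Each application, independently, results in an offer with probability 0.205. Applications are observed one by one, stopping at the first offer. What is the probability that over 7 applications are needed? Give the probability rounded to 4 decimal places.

0.2007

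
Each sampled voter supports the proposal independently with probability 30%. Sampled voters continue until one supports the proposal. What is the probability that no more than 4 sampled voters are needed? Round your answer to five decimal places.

0.75990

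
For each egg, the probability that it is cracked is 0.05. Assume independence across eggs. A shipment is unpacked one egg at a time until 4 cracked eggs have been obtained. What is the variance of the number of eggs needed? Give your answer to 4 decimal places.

Y = total eggs until the fourth success; negative binomial with r=4, p=0.05.
Var(Y) = r(1−p)/p² = 4·0.95 / 0.05² = 1520.000000

1520.0000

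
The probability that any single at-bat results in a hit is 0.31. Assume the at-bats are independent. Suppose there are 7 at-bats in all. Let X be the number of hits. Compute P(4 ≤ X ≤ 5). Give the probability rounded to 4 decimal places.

X ~ Binomial(7, 0.31); P(4 ≤ X ≤ 5) = Σ C(7,k) p^k (1−p)^(7−k) over k:
  k=4: C(7,4)·0.31^4·0.69^3 = 0.106185
  k=5: C(7,5)·0.31^5·0.69^2 = 0.028624
Total = 0.134808

0.1348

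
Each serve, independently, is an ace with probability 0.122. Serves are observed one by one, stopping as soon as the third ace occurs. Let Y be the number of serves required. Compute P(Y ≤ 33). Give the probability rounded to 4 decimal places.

0.7845

Finishing within 33 serves ⇔ at least 3 successes in the first 33. With X ~ Binomial(33, 0.122), P(Y ≤ 33) = 1 − P(X ≤ 2).
  k=0: C(33,0)·0.122^0·0.878^33 = 0.013656
  k=1: C(33,1)·0.122^1·0.878^32 = 0.062618
  k=2: C(33,2)·0.122^2·0.878^31 = 0.139214
1 − 0.215488 = 0.784512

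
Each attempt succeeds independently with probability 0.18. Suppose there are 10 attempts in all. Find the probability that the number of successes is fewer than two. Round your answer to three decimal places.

X ~ Binomial(10, 0.18); P(X ≤ 1) = Σ C(10,k) p^k (1−p)^(10−k) over k:
  k=0: C(10,0)·0.18^0·0.82^10 = 0.13745
  k=1: C(10,1)·0.18^1·0.82^9 = 0.30172
Total = 0.43916

0.439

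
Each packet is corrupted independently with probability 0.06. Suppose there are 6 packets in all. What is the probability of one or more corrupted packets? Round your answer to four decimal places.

0.3101

P(at least one) = 1 − P(none) = 1 − (1 − 0.06)^6
= 1 − 0.689870 = 0.310130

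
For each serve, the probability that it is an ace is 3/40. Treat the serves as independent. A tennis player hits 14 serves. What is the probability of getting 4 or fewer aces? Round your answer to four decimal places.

X ~ Binomial(14, 0.075); P(X ≤ 4) = Σ C(14,k) p^k (1−p)^(14−k) over k:
  k=0: C(14,0)·0.075^0·0.925^14 = 0.335725
  k=1: C(14,1)·0.075^1·0.925^13 = 0.381094
  k=2: C(14,2)·0.075^2·0.925^12 = 0.200847
  k=3: C(14,3)·0.075^3·0.925^11 = 0.065139
  k=4: C(14,4)·0.075^4·0.925^10 = 0.014524
Total = 0.997330

0.9973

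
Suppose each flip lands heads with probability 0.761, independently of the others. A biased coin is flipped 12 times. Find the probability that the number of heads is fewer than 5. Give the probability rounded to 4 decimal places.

X ~ Binomial(12, 0.761); P(X ≤ 4) = Σ C(12,k) p^k (1−p)^(12−k) over k:
  k=0: C(12,0)·0.761^0·0.239^12 = 0.000000
  k=1: C(12,1)·0.761^1·0.239^11 = 0.000001
  k=2: C(12,2)·0.761^2·0.239^10 = 0.000023
  k=3: C(12,3)·0.761^3·0.239^9 = 0.000247
  k=4: C(12,4)·0.761^4·0.239^8 = 0.001767
Total = 0.002039

0.0020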